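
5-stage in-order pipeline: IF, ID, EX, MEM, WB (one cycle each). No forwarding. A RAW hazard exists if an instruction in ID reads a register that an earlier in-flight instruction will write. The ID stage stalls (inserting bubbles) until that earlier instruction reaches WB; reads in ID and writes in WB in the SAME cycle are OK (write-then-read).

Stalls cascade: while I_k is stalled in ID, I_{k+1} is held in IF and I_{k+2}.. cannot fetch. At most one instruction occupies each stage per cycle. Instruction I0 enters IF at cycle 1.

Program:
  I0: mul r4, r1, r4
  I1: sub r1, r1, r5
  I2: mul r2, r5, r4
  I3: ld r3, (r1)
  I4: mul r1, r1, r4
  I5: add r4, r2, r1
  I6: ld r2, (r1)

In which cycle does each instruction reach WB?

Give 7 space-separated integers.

Answer: 5 6 8 9 10 13 14

Derivation:
I0 mul r4 <- r1,r4: IF@1 ID@2 stall=0 (-) EX@3 MEM@4 WB@5
I1 sub r1 <- r1,r5: IF@2 ID@3 stall=0 (-) EX@4 MEM@5 WB@6
I2 mul r2 <- r5,r4: IF@3 ID@4 stall=1 (RAW on I0.r4 (WB@5)) EX@6 MEM@7 WB@8
I3 ld r3 <- r1: IF@4 ID@6 stall=0 (-) EX@7 MEM@8 WB@9
I4 mul r1 <- r1,r4: IF@6 ID@7 stall=0 (-) EX@8 MEM@9 WB@10
I5 add r4 <- r2,r1: IF@7 ID@8 stall=2 (RAW on I4.r1 (WB@10)) EX@11 MEM@12 WB@13
I6 ld r2 <- r1: IF@8 ID@11 stall=0 (-) EX@12 MEM@13 WB@14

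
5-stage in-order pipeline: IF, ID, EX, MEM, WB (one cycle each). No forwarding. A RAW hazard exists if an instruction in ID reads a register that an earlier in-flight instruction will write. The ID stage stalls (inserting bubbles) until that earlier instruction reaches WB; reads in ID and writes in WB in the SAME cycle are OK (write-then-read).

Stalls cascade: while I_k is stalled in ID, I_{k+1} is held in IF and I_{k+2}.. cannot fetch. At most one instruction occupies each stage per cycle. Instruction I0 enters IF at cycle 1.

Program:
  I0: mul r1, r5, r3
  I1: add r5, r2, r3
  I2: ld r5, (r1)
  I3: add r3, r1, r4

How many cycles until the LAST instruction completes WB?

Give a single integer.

I0 mul r1 <- r5,r3: IF@1 ID@2 stall=0 (-) EX@3 MEM@4 WB@5
I1 add r5 <- r2,r3: IF@2 ID@3 stall=0 (-) EX@4 MEM@5 WB@6
I2 ld r5 <- r1: IF@3 ID@4 stall=1 (RAW on I0.r1 (WB@5)) EX@6 MEM@7 WB@8
I3 add r3 <- r1,r4: IF@4 ID@6 stall=0 (-) EX@7 MEM@8 WB@9

Answer: 9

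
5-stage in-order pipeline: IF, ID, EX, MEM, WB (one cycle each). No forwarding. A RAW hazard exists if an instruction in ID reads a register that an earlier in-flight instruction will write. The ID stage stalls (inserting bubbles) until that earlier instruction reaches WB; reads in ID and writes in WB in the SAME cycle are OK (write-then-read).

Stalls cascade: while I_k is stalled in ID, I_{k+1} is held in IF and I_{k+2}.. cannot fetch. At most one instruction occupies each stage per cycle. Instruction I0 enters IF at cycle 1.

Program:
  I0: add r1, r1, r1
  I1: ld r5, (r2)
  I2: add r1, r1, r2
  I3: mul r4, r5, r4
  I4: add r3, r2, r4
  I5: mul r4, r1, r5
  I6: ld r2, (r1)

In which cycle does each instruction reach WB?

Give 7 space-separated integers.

Answer: 5 6 8 9 12 13 14

Derivation:
I0 add r1 <- r1,r1: IF@1 ID@2 stall=0 (-) EX@3 MEM@4 WB@5
I1 ld r5 <- r2: IF@2 ID@3 stall=0 (-) EX@4 MEM@5 WB@6
I2 add r1 <- r1,r2: IF@3 ID@4 stall=1 (RAW on I0.r1 (WB@5)) EX@6 MEM@7 WB@8
I3 mul r4 <- r5,r4: IF@4 ID@6 stall=0 (-) EX@7 MEM@8 WB@9
I4 add r3 <- r2,r4: IF@6 ID@7 stall=2 (RAW on I3.r4 (WB@9)) EX@10 MEM@11 WB@12
I5 mul r4 <- r1,r5: IF@7 ID@10 stall=0 (-) EX@11 MEM@12 WB@13
I6 ld r2 <- r1: IF@10 ID@11 stall=0 (-) EX@12 MEM@13 WB@14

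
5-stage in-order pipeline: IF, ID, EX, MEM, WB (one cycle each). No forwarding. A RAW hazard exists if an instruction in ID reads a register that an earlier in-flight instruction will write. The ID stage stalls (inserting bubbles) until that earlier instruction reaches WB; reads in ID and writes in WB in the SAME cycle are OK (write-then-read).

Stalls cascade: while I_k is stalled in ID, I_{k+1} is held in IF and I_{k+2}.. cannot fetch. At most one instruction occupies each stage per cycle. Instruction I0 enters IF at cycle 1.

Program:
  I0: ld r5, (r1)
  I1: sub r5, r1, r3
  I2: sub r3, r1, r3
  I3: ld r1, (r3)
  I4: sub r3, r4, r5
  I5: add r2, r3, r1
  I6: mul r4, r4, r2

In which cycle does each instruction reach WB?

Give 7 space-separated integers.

Answer: 5 6 7 10 11 14 17

Derivation:
I0 ld r5 <- r1: IF@1 ID@2 stall=0 (-) EX@3 MEM@4 WB@5
I1 sub r5 <- r1,r3: IF@2 ID@3 stall=0 (-) EX@4 MEM@5 WB@6
I2 sub r3 <- r1,r3: IF@3 ID@4 stall=0 (-) EX@5 MEM@6 WB@7
I3 ld r1 <- r3: IF@4 ID@5 stall=2 (RAW on I2.r3 (WB@7)) EX@8 MEM@9 WB@10
I4 sub r3 <- r4,r5: IF@5 ID@8 stall=0 (-) EX@9 MEM@10 WB@11
I5 add r2 <- r3,r1: IF@8 ID@9 stall=2 (RAW on I4.r3 (WB@11)) EX@12 MEM@13 WB@14
I6 mul r4 <- r4,r2: IF@9 ID@12 stall=2 (RAW on I5.r2 (WB@14)) EX@15 MEM@16 WB@17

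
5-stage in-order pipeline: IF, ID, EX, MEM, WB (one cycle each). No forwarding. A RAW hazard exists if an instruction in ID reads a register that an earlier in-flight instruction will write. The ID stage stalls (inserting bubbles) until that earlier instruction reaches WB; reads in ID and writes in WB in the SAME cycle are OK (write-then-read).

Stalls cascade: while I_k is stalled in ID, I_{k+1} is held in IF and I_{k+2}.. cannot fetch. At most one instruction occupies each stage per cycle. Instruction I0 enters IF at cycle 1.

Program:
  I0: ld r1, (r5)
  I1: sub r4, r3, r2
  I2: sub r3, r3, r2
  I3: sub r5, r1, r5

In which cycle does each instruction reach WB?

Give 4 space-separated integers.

Answer: 5 6 7 8

Derivation:
I0 ld r1 <- r5: IF@1 ID@2 stall=0 (-) EX@3 MEM@4 WB@5
I1 sub r4 <- r3,r2: IF@2 ID@3 stall=0 (-) EX@4 MEM@5 WB@6
I2 sub r3 <- r3,r2: IF@3 ID@4 stall=0 (-) EX@5 MEM@6 WB@7
I3 sub r5 <- r1,r5: IF@4 ID@5 stall=0 (-) EX@6 MEM@7 WB@8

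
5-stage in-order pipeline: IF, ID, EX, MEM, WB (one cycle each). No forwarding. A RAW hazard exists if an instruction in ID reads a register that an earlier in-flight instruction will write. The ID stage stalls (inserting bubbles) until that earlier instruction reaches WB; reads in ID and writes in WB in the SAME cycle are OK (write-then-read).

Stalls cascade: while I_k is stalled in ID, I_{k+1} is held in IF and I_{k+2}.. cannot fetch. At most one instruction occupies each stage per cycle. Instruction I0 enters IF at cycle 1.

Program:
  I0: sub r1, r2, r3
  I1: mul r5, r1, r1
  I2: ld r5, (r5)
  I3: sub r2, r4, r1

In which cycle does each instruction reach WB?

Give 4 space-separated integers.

I0 sub r1 <- r2,r3: IF@1 ID@2 stall=0 (-) EX@3 MEM@4 WB@5
I1 mul r5 <- r1,r1: IF@2 ID@3 stall=2 (RAW on I0.r1 (WB@5)) EX@6 MEM@7 WB@8
I2 ld r5 <- r5: IF@3 ID@6 stall=2 (RAW on I1.r5 (WB@8)) EX@9 MEM@10 WB@11
I3 sub r2 <- r4,r1: IF@6 ID@9 stall=0 (-) EX@10 MEM@11 WB@12

Answer: 5 8 11 12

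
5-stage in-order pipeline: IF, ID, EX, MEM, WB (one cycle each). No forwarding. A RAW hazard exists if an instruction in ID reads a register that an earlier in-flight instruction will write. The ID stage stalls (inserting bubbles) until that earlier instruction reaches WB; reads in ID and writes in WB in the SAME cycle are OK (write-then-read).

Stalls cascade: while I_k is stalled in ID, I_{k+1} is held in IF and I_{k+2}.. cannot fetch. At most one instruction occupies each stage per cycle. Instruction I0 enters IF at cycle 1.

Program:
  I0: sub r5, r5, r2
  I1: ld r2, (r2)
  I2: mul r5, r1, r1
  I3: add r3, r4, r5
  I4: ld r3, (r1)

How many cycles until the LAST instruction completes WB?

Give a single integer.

I0 sub r5 <- r5,r2: IF@1 ID@2 stall=0 (-) EX@3 MEM@4 WB@5
I1 ld r2 <- r2: IF@2 ID@3 stall=0 (-) EX@4 MEM@5 WB@6
I2 mul r5 <- r1,r1: IF@3 ID@4 stall=0 (-) EX@5 MEM@6 WB@7
I3 add r3 <- r4,r5: IF@4 ID@5 stall=2 (RAW on I2.r5 (WB@7)) EX@8 MEM@9 WB@10
I4 ld r3 <- r1: IF@5 ID@8 stall=0 (-) EX@9 MEM@10 WB@11

Answer: 11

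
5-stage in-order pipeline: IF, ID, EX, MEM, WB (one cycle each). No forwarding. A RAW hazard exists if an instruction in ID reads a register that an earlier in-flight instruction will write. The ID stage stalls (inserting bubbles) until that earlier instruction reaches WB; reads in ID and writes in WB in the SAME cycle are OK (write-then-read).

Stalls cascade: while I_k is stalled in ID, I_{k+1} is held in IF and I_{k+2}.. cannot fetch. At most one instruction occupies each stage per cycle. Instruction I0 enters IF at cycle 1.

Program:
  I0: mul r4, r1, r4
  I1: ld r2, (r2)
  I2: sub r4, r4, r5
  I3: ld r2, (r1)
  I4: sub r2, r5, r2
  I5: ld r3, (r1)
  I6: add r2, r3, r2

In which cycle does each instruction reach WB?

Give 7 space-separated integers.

I0 mul r4 <- r1,r4: IF@1 ID@2 stall=0 (-) EX@3 MEM@4 WB@5
I1 ld r2 <- r2: IF@2 ID@3 stall=0 (-) EX@4 MEM@5 WB@6
I2 sub r4 <- r4,r5: IF@3 ID@4 stall=1 (RAW on I0.r4 (WB@5)) EX@6 MEM@7 WB@8
I3 ld r2 <- r1: IF@4 ID@6 stall=0 (-) EX@7 MEM@8 WB@9
I4 sub r2 <- r5,r2: IF@6 ID@7 stall=2 (RAW on I3.r2 (WB@9)) EX@10 MEM@11 WB@12
I5 ld r3 <- r1: IF@7 ID@10 stall=0 (-) EX@11 MEM@12 WB@13
I6 add r2 <- r3,r2: IF@10 ID@11 stall=2 (RAW on I5.r3 (WB@13)) EX@14 MEM@15 WB@16

Answer: 5 6 8 9 12 13 16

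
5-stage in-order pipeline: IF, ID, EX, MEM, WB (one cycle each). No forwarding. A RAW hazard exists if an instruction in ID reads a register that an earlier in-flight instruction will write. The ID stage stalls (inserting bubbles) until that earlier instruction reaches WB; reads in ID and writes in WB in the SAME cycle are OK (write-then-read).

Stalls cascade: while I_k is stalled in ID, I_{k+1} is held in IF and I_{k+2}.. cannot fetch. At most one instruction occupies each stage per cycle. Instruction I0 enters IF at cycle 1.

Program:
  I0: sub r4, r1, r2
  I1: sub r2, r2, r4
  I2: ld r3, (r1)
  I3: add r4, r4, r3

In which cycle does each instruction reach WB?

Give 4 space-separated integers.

I0 sub r4 <- r1,r2: IF@1 ID@2 stall=0 (-) EX@3 MEM@4 WB@5
I1 sub r2 <- r2,r4: IF@2 ID@3 stall=2 (RAW on I0.r4 (WB@5)) EX@6 MEM@7 WB@8
I2 ld r3 <- r1: IF@3 ID@6 stall=0 (-) EX@7 MEM@8 WB@9
I3 add r4 <- r4,r3: IF@6 ID@7 stall=2 (RAW on I2.r3 (WB@9)) EX@10 MEM@11 WB@12

Answer: 5 8 9 12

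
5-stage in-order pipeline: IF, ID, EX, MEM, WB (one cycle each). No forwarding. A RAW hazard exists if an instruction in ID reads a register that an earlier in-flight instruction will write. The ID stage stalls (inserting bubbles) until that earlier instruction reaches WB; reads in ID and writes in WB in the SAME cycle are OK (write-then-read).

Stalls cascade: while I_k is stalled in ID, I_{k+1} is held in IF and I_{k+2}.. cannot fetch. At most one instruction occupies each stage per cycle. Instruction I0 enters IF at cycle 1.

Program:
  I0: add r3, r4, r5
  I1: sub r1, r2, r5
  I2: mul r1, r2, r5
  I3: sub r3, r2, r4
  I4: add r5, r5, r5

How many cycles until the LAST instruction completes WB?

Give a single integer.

Answer: 9

Derivation:
I0 add r3 <- r4,r5: IF@1 ID@2 stall=0 (-) EX@3 MEM@4 WB@5
I1 sub r1 <- r2,r5: IF@2 ID@3 stall=0 (-) EX@4 MEM@5 WB@6
I2 mul r1 <- r2,r5: IF@3 ID@4 stall=0 (-) EX@5 MEM@6 WB@7
I3 sub r3 <- r2,r4: IF@4 ID@5 stall=0 (-) EX@6 MEM@7 WB@8
I4 add r5 <- r5,r5: IF@5 ID@6 stall=0 (-) EX@7 MEM@8 WB@9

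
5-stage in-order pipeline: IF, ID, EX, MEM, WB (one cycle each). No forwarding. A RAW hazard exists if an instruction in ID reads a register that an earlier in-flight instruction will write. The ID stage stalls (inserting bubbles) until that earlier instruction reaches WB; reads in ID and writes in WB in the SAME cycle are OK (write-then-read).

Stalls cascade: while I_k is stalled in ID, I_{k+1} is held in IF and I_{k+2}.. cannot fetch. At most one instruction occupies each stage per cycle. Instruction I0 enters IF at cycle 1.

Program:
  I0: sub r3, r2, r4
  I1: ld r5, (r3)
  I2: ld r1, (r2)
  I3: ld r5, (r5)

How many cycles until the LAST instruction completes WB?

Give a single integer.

I0 sub r3 <- r2,r4: IF@1 ID@2 stall=0 (-) EX@3 MEM@4 WB@5
I1 ld r5 <- r3: IF@2 ID@3 stall=2 (RAW on I0.r3 (WB@5)) EX@6 MEM@7 WB@8
I2 ld r1 <- r2: IF@3 ID@6 stall=0 (-) EX@7 MEM@8 WB@9
I3 ld r5 <- r5: IF@6 ID@7 stall=1 (RAW on I1.r5 (WB@8)) EX@9 MEM@10 WB@11

Answer: 11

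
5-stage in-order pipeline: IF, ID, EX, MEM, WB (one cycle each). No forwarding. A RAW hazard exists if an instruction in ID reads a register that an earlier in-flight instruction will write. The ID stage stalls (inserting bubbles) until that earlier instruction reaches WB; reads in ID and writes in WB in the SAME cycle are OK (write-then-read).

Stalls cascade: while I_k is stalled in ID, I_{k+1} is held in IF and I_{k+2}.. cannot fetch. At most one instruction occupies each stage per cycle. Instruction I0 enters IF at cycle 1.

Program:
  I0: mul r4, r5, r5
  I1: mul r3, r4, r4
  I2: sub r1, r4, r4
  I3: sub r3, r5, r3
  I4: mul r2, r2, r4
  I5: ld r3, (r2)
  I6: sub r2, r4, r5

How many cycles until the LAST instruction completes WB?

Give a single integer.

I0 mul r4 <- r5,r5: IF@1 ID@2 stall=0 (-) EX@3 MEM@4 WB@5
I1 mul r3 <- r4,r4: IF@2 ID@3 stall=2 (RAW on I0.r4 (WB@5)) EX@6 MEM@7 WB@8
I2 sub r1 <- r4,r4: IF@3 ID@6 stall=0 (-) EX@7 MEM@8 WB@9
I3 sub r3 <- r5,r3: IF@6 ID@7 stall=1 (RAW on I1.r3 (WB@8)) EX@9 MEM@10 WB@11
I4 mul r2 <- r2,r4: IF@7 ID@9 stall=0 (-) EX@10 MEM@11 WB@12
I5 ld r3 <- r2: IF@9 ID@10 stall=2 (RAW on I4.r2 (WB@12)) EX@13 MEM@14 WB@15
I6 sub r2 <- r4,r5: IF@10 ID@13 stall=0 (-) EX@14 MEM@15 WB@16

Answer: 16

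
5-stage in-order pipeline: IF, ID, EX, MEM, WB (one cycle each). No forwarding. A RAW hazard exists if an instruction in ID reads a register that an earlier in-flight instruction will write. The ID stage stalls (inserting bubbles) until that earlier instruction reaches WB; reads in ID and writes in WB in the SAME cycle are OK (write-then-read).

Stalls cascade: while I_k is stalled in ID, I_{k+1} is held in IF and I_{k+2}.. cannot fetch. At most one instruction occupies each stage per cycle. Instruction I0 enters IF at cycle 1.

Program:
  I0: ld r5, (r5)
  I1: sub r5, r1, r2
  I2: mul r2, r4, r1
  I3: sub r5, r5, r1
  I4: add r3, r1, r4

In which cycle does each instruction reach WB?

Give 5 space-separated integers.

I0 ld r5 <- r5: IF@1 ID@2 stall=0 (-) EX@3 MEM@4 WB@5
I1 sub r5 <- r1,r2: IF@2 ID@3 stall=0 (-) EX@4 MEM@5 WB@6
I2 mul r2 <- r4,r1: IF@3 ID@4 stall=0 (-) EX@5 MEM@6 WB@7
I3 sub r5 <- r5,r1: IF@4 ID@5 stall=1 (RAW on I1.r5 (WB@6)) EX@7 MEM@8 WB@9
I4 add r3 <- r1,r4: IF@5 ID@7 stall=0 (-) EX@8 MEM@9 WB@10

Answer: 5 6 7 9 10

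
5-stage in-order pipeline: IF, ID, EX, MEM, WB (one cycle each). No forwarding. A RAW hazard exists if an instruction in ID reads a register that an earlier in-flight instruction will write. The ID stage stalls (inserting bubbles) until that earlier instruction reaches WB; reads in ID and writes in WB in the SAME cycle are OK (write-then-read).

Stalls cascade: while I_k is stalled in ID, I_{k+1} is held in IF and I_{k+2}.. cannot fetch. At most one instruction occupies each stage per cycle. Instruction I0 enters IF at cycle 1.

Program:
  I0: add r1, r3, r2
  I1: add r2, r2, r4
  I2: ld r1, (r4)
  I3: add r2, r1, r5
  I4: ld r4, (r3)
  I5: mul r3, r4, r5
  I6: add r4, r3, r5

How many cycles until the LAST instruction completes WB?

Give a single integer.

I0 add r1 <- r3,r2: IF@1 ID@2 stall=0 (-) EX@3 MEM@4 WB@5
I1 add r2 <- r2,r4: IF@2 ID@3 stall=0 (-) EX@4 MEM@5 WB@6
I2 ld r1 <- r4: IF@3 ID@4 stall=0 (-) EX@5 MEM@6 WB@7
I3 add r2 <- r1,r5: IF@4 ID@5 stall=2 (RAW on I2.r1 (WB@7)) EX@8 MEM@9 WB@10
I4 ld r4 <- r3: IF@5 ID@8 stall=0 (-) EX@9 MEM@10 WB@11
I5 mul r3 <- r4,r5: IF@8 ID@9 stall=2 (RAW on I4.r4 (WB@11)) EX@12 MEM@13 WB@14
I6 add r4 <- r3,r5: IF@9 ID@12 stall=2 (RAW on I5.r3 (WB@14)) EX@15 MEM@16 WB@17

Answer: 17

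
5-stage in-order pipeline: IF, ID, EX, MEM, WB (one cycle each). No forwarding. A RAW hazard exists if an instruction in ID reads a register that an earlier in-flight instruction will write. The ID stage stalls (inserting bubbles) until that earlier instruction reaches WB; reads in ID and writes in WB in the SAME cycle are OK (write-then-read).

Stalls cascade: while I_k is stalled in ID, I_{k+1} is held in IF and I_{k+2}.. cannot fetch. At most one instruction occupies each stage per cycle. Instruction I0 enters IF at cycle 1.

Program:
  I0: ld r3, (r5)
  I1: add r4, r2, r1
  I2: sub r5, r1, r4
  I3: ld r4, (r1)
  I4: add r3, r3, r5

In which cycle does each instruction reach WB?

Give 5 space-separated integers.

I0 ld r3 <- r5: IF@1 ID@2 stall=0 (-) EX@3 MEM@4 WB@5
I1 add r4 <- r2,r1: IF@2 ID@3 stall=0 (-) EX@4 MEM@5 WB@6
I2 sub r5 <- r1,r4: IF@3 ID@4 stall=2 (RAW on I1.r4 (WB@6)) EX@7 MEM@8 WB@9
I3 ld r4 <- r1: IF@4 ID@7 stall=0 (-) EX@8 MEM@9 WB@10
I4 add r3 <- r3,r5: IF@7 ID@8 stall=1 (RAW on I2.r5 (WB@9)) EX@10 MEM@11 WB@12

Answer: 5 6 9 10 12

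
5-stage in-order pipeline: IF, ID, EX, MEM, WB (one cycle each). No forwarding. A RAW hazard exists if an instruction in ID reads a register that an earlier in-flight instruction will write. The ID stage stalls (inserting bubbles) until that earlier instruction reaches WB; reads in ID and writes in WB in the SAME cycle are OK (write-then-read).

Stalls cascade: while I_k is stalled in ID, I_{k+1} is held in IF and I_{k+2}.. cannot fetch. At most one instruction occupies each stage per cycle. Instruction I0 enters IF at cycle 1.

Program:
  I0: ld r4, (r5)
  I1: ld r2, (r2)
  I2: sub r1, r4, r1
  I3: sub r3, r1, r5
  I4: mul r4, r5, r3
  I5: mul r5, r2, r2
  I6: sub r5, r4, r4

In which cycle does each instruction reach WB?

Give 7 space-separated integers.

I0 ld r4 <- r5: IF@1 ID@2 stall=0 (-) EX@3 MEM@4 WB@5
I1 ld r2 <- r2: IF@2 ID@3 stall=0 (-) EX@4 MEM@5 WB@6
I2 sub r1 <- r4,r1: IF@3 ID@4 stall=1 (RAW on I0.r4 (WB@5)) EX@6 MEM@7 WB@8
I3 sub r3 <- r1,r5: IF@4 ID@6 stall=2 (RAW on I2.r1 (WB@8)) EX@9 MEM@10 WB@11
I4 mul r4 <- r5,r3: IF@6 ID@9 stall=2 (RAW on I3.r3 (WB@11)) EX@12 MEM@13 WB@14
I5 mul r5 <- r2,r2: IF@9 ID@12 stall=0 (-) EX@13 MEM@14 WB@15
I6 sub r5 <- r4,r4: IF@12 ID@13 stall=1 (RAW on I4.r4 (WB@14)) EX@15 MEM@16 WB@17

Answer: 5 6 8 11 14 15 17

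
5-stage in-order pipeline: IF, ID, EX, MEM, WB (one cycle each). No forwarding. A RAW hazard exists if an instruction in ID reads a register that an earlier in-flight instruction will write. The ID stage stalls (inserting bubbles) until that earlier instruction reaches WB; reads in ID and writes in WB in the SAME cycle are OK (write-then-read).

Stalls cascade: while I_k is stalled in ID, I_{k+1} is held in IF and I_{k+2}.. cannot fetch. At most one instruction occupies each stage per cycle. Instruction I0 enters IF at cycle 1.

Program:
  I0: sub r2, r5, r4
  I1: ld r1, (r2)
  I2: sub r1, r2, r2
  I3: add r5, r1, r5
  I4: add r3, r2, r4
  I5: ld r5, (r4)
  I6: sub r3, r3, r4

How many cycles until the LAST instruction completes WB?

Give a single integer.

Answer: 16

Derivation:
I0 sub r2 <- r5,r4: IF@1 ID@2 stall=0 (-) EX@3 MEM@4 WB@5
I1 ld r1 <- r2: IF@2 ID@3 stall=2 (RAW on I0.r2 (WB@5)) EX@6 MEM@7 WB@8
I2 sub r1 <- r2,r2: IF@3 ID@6 stall=0 (-) EX@7 MEM@8 WB@9
I3 add r5 <- r1,r5: IF@6 ID@7 stall=2 (RAW on I2.r1 (WB@9)) EX@10 MEM@11 WB@12
I4 add r3 <- r2,r4: IF@7 ID@10 stall=0 (-) EX@11 MEM@12 WB@13
I5 ld r5 <- r4: IF@10 ID@11 stall=0 (-) EX@12 MEM@13 WB@14
I6 sub r3 <- r3,r4: IF@11 ID@12 stall=1 (RAW on I4.r3 (WB@13)) EX@14 MEM@15 WB@16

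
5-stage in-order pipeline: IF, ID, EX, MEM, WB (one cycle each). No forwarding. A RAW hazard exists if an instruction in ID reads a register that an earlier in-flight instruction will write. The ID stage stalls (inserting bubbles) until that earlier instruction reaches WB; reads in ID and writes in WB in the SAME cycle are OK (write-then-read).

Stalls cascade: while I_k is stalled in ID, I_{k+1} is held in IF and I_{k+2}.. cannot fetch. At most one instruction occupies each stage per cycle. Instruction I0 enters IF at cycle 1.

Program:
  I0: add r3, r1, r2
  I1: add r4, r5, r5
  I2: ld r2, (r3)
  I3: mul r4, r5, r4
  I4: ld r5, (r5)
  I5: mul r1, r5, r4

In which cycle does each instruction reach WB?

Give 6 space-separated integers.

Answer: 5 6 8 9 10 13

Derivation:
I0 add r3 <- r1,r2: IF@1 ID@2 stall=0 (-) EX@3 MEM@4 WB@5
I1 add r4 <- r5,r5: IF@2 ID@3 stall=0 (-) EX@4 MEM@5 WB@6
I2 ld r2 <- r3: IF@3 ID@4 stall=1 (RAW on I0.r3 (WB@5)) EX@6 MEM@7 WB@8
I3 mul r4 <- r5,r4: IF@4 ID@6 stall=0 (-) EX@7 MEM@8 WB@9
I4 ld r5 <- r5: IF@6 ID@7 stall=0 (-) EX@8 MEM@9 WB@10
I5 mul r1 <- r5,r4: IF@7 ID@8 stall=2 (RAW on I4.r5 (WB@10)) EX@11 MEM@12 WB@13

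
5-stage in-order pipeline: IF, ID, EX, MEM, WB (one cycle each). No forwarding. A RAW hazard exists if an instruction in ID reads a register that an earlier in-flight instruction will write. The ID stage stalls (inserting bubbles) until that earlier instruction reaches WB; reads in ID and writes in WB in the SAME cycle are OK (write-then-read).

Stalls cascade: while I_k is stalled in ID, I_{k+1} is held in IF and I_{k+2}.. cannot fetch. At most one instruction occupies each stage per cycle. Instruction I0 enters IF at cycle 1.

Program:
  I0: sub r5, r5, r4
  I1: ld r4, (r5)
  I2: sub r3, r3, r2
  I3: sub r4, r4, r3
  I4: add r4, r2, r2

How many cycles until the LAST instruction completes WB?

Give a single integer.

I0 sub r5 <- r5,r4: IF@1 ID@2 stall=0 (-) EX@3 MEM@4 WB@5
I1 ld r4 <- r5: IF@2 ID@3 stall=2 (RAW on I0.r5 (WB@5)) EX@6 MEM@7 WB@8
I2 sub r3 <- r3,r2: IF@3 ID@6 stall=0 (-) EX@7 MEM@8 WB@9
I3 sub r4 <- r4,r3: IF@6 ID@7 stall=2 (RAW on I2.r3 (WB@9)) EX@10 MEM@11 WB@12
I4 add r4 <- r2,r2: IF@7 ID@10 stall=0 (-) EX@11 MEM@12 WB@13

Answer: 13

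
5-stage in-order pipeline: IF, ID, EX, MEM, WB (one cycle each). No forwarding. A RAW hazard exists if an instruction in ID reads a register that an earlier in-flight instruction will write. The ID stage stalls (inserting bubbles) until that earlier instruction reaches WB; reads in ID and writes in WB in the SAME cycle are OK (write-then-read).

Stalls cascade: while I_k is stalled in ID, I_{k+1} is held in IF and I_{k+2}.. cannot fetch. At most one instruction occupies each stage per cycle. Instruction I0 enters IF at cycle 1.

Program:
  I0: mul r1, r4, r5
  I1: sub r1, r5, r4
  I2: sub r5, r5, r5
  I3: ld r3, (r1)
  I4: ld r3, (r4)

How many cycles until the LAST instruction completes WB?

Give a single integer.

I0 mul r1 <- r4,r5: IF@1 ID@2 stall=0 (-) EX@3 MEM@4 WB@5
I1 sub r1 <- r5,r4: IF@2 ID@3 stall=0 (-) EX@4 MEM@5 WB@6
I2 sub r5 <- r5,r5: IF@3 ID@4 stall=0 (-) EX@5 MEM@6 WB@7
I3 ld r3 <- r1: IF@4 ID@5 stall=1 (RAW on I1.r1 (WB@6)) EX@7 MEM@8 WB@9
I4 ld r3 <- r4: IF@5 ID@7 stall=0 (-) EX@8 MEM@9 WB@10

Answer: 10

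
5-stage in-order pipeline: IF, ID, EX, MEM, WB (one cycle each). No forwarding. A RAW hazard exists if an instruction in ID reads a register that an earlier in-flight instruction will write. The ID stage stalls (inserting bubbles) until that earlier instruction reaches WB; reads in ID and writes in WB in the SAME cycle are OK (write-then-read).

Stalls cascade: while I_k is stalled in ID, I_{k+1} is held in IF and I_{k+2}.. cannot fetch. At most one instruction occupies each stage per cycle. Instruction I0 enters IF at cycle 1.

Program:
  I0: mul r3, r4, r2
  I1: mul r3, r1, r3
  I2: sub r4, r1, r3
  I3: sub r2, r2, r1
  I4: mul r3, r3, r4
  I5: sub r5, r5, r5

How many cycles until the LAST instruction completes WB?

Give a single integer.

Answer: 15

Derivation:
I0 mul r3 <- r4,r2: IF@1 ID@2 stall=0 (-) EX@3 MEM@4 WB@5
I1 mul r3 <- r1,r3: IF@2 ID@3 stall=2 (RAW on I0.r3 (WB@5)) EX@6 MEM@7 WB@8
I2 sub r4 <- r1,r3: IF@3 ID@6 stall=2 (RAW on I1.r3 (WB@8)) EX@9 MEM@10 WB@11
I3 sub r2 <- r2,r1: IF@6 ID@9 stall=0 (-) EX@10 MEM@11 WB@12
I4 mul r3 <- r3,r4: IF@9 ID@10 stall=1 (RAW on I2.r4 (WB@11)) EX@12 MEM@13 WB@14
I5 sub r5 <- r5,r5: IF@10 ID@12 stall=0 (-) EX@13 MEM@14 WB@15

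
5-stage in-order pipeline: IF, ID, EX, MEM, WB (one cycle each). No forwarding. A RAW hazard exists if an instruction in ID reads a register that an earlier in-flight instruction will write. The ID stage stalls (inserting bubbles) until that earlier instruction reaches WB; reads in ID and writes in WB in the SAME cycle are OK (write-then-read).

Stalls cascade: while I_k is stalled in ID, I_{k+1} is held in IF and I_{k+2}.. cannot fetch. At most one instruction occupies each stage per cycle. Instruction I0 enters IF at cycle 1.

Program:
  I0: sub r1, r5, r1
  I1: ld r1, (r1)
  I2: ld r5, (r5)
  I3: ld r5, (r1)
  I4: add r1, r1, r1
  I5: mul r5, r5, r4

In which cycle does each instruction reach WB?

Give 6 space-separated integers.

Answer: 5 8 9 11 12 14

Derivation:
I0 sub r1 <- r5,r1: IF@1 ID@2 stall=0 (-) EX@3 MEM@4 WB@5
I1 ld r1 <- r1: IF@2 ID@3 stall=2 (RAW on I0.r1 (WB@5)) EX@6 MEM@7 WB@8
I2 ld r5 <- r5: IF@3 ID@6 stall=0 (-) EX@7 MEM@8 WB@9
I3 ld r5 <- r1: IF@6 ID@7 stall=1 (RAW on I1.r1 (WB@8)) EX@9 MEM@10 WB@11
I4 add r1 <- r1,r1: IF@7 ID@9 stall=0 (-) EX@10 MEM@11 WB@12
I5 mul r5 <- r5,r4: IF@9 ID@10 stall=1 (RAW on I3.r5 (WB@11)) EX@12 MEM@13 WB@14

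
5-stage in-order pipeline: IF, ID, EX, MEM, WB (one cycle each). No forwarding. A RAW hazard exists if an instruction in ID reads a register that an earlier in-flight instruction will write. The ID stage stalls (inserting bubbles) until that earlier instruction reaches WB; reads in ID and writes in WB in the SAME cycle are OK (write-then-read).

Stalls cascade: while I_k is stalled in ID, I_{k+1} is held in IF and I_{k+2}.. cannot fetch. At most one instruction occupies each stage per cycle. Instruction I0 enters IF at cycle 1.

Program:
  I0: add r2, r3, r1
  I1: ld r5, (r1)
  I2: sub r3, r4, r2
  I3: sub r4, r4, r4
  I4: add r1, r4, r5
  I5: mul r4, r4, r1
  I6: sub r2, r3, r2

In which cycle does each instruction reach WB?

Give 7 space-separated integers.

Answer: 5 6 8 9 12 15 16

Derivation:
I0 add r2 <- r3,r1: IF@1 ID@2 stall=0 (-) EX@3 MEM@4 WB@5
I1 ld r5 <- r1: IF@2 ID@3 stall=0 (-) EX@4 MEM@5 WB@6
I2 sub r3 <- r4,r2: IF@3 ID@4 stall=1 (RAW on I0.r2 (WB@5)) EX@6 MEM@7 WB@8
I3 sub r4 <- r4,r4: IF@4 ID@6 stall=0 (-) EX@7 MEM@8 WB@9
I4 add r1 <- r4,r5: IF@6 ID@7 stall=2 (RAW on I3.r4 (WB@9)) EX@10 MEM@11 WB@12
I5 mul r4 <- r4,r1: IF@7 ID@10 stall=2 (RAW on I4.r1 (WB@12)) EX@13 MEM@14 WB@15
I6 sub r2 <- r3,r2: IF@10 ID@13 stall=0 (-) EX@14 MEM@15 WB@16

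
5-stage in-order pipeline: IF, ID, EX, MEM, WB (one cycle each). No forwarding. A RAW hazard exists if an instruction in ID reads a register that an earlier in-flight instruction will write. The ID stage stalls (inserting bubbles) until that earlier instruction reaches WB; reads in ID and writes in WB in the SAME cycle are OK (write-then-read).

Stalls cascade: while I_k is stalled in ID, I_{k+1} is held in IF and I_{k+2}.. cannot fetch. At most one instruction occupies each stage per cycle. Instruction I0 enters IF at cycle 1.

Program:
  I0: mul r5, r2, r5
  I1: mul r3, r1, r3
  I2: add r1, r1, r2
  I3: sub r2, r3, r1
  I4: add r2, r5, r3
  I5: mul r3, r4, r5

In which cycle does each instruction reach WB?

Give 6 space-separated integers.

Answer: 5 6 7 10 11 12

Derivation:
I0 mul r5 <- r2,r5: IF@1 ID@2 stall=0 (-) EX@3 MEM@4 WB@5
I1 mul r3 <- r1,r3: IF@2 ID@3 stall=0 (-) EX@4 MEM@5 WB@6
I2 add r1 <- r1,r2: IF@3 ID@4 stall=0 (-) EX@5 MEM@6 WB@7
I3 sub r2 <- r3,r1: IF@4 ID@5 stall=2 (RAW on I2.r1 (WB@7)) EX@8 MEM@9 WB@10
I4 add r2 <- r5,r3: IF@5 ID@8 stall=0 (-) EX@9 MEM@10 WB@11
I5 mul r3 <- r4,r5: IF@8 ID@9 stall=0 (-) EX@10 MEM@11 WB@12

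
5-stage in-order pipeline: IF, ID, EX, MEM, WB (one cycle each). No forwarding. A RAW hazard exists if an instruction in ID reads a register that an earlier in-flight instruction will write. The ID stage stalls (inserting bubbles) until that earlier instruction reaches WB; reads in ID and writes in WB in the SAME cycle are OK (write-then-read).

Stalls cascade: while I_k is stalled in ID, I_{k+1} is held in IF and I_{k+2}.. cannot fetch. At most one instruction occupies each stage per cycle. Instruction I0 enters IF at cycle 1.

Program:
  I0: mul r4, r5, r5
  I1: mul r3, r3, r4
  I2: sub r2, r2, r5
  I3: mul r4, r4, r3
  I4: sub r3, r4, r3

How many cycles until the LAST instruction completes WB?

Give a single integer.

I0 mul r4 <- r5,r5: IF@1 ID@2 stall=0 (-) EX@3 MEM@4 WB@5
I1 mul r3 <- r3,r4: IF@2 ID@3 stall=2 (RAW on I0.r4 (WB@5)) EX@6 MEM@7 WB@8
I2 sub r2 <- r2,r5: IF@3 ID@6 stall=0 (-) EX@7 MEM@8 WB@9
I3 mul r4 <- r4,r3: IF@6 ID@7 stall=1 (RAW on I1.r3 (WB@8)) EX@9 MEM@10 WB@11
I4 sub r3 <- r4,r3: IF@7 ID@9 stall=2 (RAW on I3.r4 (WB@11)) EX@12 MEM@13 WB@14

Answer: 14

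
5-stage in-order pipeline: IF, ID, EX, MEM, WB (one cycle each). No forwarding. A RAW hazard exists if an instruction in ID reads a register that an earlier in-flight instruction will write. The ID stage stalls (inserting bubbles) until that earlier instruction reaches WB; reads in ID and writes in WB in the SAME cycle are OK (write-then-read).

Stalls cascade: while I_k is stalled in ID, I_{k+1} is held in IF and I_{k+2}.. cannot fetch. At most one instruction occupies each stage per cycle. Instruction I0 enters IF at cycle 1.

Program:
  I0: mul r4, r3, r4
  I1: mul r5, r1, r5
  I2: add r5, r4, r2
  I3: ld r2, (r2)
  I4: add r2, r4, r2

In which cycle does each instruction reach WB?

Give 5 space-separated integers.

Answer: 5 6 8 9 12

Derivation:
I0 mul r4 <- r3,r4: IF@1 ID@2 stall=0 (-) EX@3 MEM@4 WB@5
I1 mul r5 <- r1,r5: IF@2 ID@3 stall=0 (-) EX@4 MEM@5 WB@6
I2 add r5 <- r4,r2: IF@3 ID@4 stall=1 (RAW on I0.r4 (WB@5)) EX@6 MEM@7 WB@8
I3 ld r2 <- r2: IF@4 ID@6 stall=0 (-) EX@7 MEM@8 WB@9
I4 add r2 <- r4,r2: IF@6 ID@7 stall=2 (RAW on I3.r2 (WB@9)) EX@10 MEM@11 WB@12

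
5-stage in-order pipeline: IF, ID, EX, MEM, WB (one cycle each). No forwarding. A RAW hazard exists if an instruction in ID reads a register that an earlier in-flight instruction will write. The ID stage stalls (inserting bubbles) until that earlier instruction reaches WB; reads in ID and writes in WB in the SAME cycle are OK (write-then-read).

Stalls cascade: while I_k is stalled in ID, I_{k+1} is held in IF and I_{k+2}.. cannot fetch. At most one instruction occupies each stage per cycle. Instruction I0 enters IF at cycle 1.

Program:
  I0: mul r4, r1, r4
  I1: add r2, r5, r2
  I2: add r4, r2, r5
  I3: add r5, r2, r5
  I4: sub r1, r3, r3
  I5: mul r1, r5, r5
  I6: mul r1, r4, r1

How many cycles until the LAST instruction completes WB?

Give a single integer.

Answer: 16

Derivation:
I0 mul r4 <- r1,r4: IF@1 ID@2 stall=0 (-) EX@3 MEM@4 WB@5
I1 add r2 <- r5,r2: IF@2 ID@3 stall=0 (-) EX@4 MEM@5 WB@6
I2 add r4 <- r2,r5: IF@3 ID@4 stall=2 (RAW on I1.r2 (WB@6)) EX@7 MEM@8 WB@9
I3 add r5 <- r2,r5: IF@4 ID@7 stall=0 (-) EX@8 MEM@9 WB@10
I4 sub r1 <- r3,r3: IF@7 ID@8 stall=0 (-) EX@9 MEM@10 WB@11
I5 mul r1 <- r5,r5: IF@8 ID@9 stall=1 (RAW on I3.r5 (WB@10)) EX@11 MEM@12 WB@13
I6 mul r1 <- r4,r1: IF@9 ID@11 stall=2 (RAW on I5.r1 (WB@13)) EX@14 MEM@15 WB@16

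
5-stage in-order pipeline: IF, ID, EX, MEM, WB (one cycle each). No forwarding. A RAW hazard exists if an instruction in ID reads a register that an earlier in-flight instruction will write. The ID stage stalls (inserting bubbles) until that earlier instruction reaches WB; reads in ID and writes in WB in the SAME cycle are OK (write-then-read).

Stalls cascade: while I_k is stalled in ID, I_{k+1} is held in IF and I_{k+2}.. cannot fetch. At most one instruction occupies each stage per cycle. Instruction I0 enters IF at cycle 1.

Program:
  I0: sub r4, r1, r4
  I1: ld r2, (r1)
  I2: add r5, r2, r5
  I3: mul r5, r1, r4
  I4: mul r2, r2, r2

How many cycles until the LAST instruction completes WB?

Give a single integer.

Answer: 11

Derivation:
I0 sub r4 <- r1,r4: IF@1 ID@2 stall=0 (-) EX@3 MEM@4 WB@5
I1 ld r2 <- r1: IF@2 ID@3 stall=0 (-) EX@4 MEM@5 WB@6
I2 add r5 <- r2,r5: IF@3 ID@4 stall=2 (RAW on I1.r2 (WB@6)) EX@7 MEM@8 WB@9
I3 mul r5 <- r1,r4: IF@4 ID@7 stall=0 (-) EX@8 MEM@9 WB@10
I4 mul r2 <- r2,r2: IF@7 ID@8 stall=0 (-) EX@9 MEM@10 WB@11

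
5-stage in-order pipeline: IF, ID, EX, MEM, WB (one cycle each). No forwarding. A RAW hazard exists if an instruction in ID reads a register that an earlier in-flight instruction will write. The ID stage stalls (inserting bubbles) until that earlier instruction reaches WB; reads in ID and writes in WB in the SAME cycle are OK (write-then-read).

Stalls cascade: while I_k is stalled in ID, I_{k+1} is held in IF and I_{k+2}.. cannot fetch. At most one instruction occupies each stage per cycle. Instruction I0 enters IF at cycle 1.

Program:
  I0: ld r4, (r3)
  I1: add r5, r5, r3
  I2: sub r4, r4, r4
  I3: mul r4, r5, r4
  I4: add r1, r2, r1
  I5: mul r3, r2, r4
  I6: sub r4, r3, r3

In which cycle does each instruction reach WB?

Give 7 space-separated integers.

Answer: 5 6 8 11 12 14 17

Derivation:
I0 ld r4 <- r3: IF@1 ID@2 stall=0 (-) EX@3 MEM@4 WB@5
I1 add r5 <- r5,r3: IF@2 ID@3 stall=0 (-) EX@4 MEM@5 WB@6
I2 sub r4 <- r4,r4: IF@3 ID@4 stall=1 (RAW on I0.r4 (WB@5)) EX@6 MEM@7 WB@8
I3 mul r4 <- r5,r4: IF@4 ID@6 stall=2 (RAW on I2.r4 (WB@8)) EX@9 MEM@10 WB@11
I4 add r1 <- r2,r1: IF@6 ID@9 stall=0 (-) EX@10 MEM@11 WB@12
I5 mul r3 <- r2,r4: IF@9 ID@10 stall=1 (RAW on I3.r4 (WB@11)) EX@12 MEM@13 WB@14
I6 sub r4 <- r3,r3: IF@10 ID@12 stall=2 (RAW on I5.r3 (WB@14)) EX@15 MEM@16 WB@17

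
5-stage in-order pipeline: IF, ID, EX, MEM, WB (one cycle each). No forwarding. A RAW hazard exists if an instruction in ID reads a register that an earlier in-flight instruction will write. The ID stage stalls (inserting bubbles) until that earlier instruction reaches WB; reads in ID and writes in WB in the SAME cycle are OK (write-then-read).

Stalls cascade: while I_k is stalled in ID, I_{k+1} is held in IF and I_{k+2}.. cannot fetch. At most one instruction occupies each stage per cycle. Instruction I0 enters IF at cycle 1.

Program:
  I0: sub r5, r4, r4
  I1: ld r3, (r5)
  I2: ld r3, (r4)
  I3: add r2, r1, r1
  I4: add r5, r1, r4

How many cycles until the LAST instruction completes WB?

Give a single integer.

I0 sub r5 <- r4,r4: IF@1 ID@2 stall=0 (-) EX@3 MEM@4 WB@5
I1 ld r3 <- r5: IF@2 ID@3 stall=2 (RAW on I0.r5 (WB@5)) EX@6 MEM@7 WB@8
I2 ld r3 <- r4: IF@3 ID@6 stall=0 (-) EX@7 MEM@8 WB@9
I3 add r2 <- r1,r1: IF@6 ID@7 stall=0 (-) EX@8 MEM@9 WB@10
I4 add r5 <- r1,r4: IF@7 ID@8 stall=0 (-) EX@9 MEM@10 WB@11

Answer: 11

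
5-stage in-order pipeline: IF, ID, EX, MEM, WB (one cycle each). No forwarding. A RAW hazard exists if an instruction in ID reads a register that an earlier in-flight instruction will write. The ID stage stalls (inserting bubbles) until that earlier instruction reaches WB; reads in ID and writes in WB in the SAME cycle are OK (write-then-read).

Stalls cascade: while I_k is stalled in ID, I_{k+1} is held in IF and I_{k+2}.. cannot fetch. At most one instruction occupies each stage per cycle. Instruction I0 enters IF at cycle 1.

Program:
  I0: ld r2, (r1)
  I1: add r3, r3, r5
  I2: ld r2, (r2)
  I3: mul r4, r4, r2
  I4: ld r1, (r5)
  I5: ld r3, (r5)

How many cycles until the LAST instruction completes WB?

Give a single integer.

Answer: 13

Derivation:
I0 ld r2 <- r1: IF@1 ID@2 stall=0 (-) EX@3 MEM@4 WB@5
I1 add r3 <- r3,r5: IF@2 ID@3 stall=0 (-) EX@4 MEM@5 WB@6
I2 ld r2 <- r2: IF@3 ID@4 stall=1 (RAW on I0.r2 (WB@5)) EX@6 MEM@7 WB@8
I3 mul r4 <- r4,r2: IF@4 ID@6 stall=2 (RAW on I2.r2 (WB@8)) EX@9 MEM@10 WB@11
I4 ld r1 <- r5: IF@6 ID@9 stall=0 (-) EX@10 MEM@11 WB@12
I5 ld r3 <- r5: IF@9 ID@10 stall=0 (-) EX@11 MEM@12 WB@13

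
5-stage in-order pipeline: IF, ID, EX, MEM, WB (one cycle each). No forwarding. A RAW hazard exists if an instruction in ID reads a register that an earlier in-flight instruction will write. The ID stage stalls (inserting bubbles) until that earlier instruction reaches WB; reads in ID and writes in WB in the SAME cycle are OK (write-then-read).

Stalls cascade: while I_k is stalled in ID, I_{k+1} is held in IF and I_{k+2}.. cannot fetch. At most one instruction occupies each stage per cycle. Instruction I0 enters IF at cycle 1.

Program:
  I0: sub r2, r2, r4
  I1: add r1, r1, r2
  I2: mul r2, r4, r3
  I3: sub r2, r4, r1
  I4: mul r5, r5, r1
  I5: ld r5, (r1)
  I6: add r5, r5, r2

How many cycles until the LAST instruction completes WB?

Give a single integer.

Answer: 16

Derivation:
I0 sub r2 <- r2,r4: IF@1 ID@2 stall=0 (-) EX@3 MEM@4 WB@5
I1 add r1 <- r1,r2: IF@2 ID@3 stall=2 (RAW on I0.r2 (WB@5)) EX@6 MEM@7 WB@8
I2 mul r2 <- r4,r3: IF@3 ID@6 stall=0 (-) EX@7 MEM@8 WB@9
I3 sub r2 <- r4,r1: IF@6 ID@7 stall=1 (RAW on I1.r1 (WB@8)) EX@9 MEM@10 WB@11
I4 mul r5 <- r5,r1: IF@7 ID@9 stall=0 (-) EX@10 MEM@11 WB@12
I5 ld r5 <- r1: IF@9 ID@10 stall=0 (-) EX@11 MEM@12 WB@13
I6 add r5 <- r5,r2: IF@10 ID@11 stall=2 (RAW on I5.r5 (WB@13)) EX@14 MEM@15 WB@16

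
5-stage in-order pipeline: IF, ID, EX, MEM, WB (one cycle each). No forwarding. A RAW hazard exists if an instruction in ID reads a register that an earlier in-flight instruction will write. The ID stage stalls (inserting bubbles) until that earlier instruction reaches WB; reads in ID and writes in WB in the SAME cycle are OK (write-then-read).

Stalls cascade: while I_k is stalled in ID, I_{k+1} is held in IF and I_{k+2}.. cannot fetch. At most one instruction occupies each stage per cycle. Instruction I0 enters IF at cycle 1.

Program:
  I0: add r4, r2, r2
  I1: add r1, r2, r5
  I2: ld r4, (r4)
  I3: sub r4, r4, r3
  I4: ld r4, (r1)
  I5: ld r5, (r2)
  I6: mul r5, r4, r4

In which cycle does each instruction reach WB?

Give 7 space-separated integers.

I0 add r4 <- r2,r2: IF@1 ID@2 stall=0 (-) EX@3 MEM@4 WB@5
I1 add r1 <- r2,r5: IF@2 ID@3 stall=0 (-) EX@4 MEM@5 WB@6
I2 ld r4 <- r4: IF@3 ID@4 stall=1 (RAW on I0.r4 (WB@5)) EX@6 MEM@7 WB@8
I3 sub r4 <- r4,r3: IF@4 ID@6 stall=2 (RAW on I2.r4 (WB@8)) EX@9 MEM@10 WB@11
I4 ld r4 <- r1: IF@6 ID@9 stall=0 (-) EX@10 MEM@11 WB@12
I5 ld r5 <- r2: IF@9 ID@10 stall=0 (-) EX@11 MEM@12 WB@13
I6 mul r5 <- r4,r4: IF@10 ID@11 stall=1 (RAW on I4.r4 (WB@12)) EX@13 MEM@14 WB@15

Answer: 5 6 8 11 12 13 15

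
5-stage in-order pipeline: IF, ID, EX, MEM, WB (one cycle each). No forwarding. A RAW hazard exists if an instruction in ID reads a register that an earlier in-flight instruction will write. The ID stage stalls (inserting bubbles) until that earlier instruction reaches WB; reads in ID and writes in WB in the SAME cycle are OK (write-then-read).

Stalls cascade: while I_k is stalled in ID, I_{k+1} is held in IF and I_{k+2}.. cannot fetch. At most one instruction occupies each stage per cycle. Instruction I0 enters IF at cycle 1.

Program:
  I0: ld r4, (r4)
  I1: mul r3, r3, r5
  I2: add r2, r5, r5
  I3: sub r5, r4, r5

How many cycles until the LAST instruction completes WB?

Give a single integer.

I0 ld r4 <- r4: IF@1 ID@2 stall=0 (-) EX@3 MEM@4 WB@5
I1 mul r3 <- r3,r5: IF@2 ID@3 stall=0 (-) EX@4 MEM@5 WB@6
I2 add r2 <- r5,r5: IF@3 ID@4 stall=0 (-) EX@5 MEM@6 WB@7
I3 sub r5 <- r4,r5: IF@4 ID@5 stall=0 (-) EX@6 MEM@7 WB@8

Answer: 8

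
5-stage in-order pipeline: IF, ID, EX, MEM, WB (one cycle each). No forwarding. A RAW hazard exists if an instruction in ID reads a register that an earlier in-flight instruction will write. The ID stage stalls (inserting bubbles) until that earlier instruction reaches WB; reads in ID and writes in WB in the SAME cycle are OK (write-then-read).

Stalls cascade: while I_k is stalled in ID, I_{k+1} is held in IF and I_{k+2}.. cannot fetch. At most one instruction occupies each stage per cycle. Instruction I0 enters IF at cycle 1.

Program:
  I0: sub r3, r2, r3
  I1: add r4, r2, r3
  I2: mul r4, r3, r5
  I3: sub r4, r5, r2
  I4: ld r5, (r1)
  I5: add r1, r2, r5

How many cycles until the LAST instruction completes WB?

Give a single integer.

Answer: 14

Derivation:
I0 sub r3 <- r2,r3: IF@1 ID@2 stall=0 (-) EX@3 MEM@4 WB@5
I1 add r4 <- r2,r3: IF@2 ID@3 stall=2 (RAW on I0.r3 (WB@5)) EX@6 MEM@7 WB@8
I2 mul r4 <- r3,r5: IF@3 ID@6 stall=0 (-) EX@7 MEM@8 WB@9
I3 sub r4 <- r5,r2: IF@6 ID@7 stall=0 (-) EX@8 MEM@9 WB@10
I4 ld r5 <- r1: IF@7 ID@8 stall=0 (-) EX@9 MEM@10 WB@11
I5 add r1 <- r2,r5: IF@8 ID@9 stall=2 (RAW on I4.r5 (WB@11)) EX@12 MEM@13 WB@14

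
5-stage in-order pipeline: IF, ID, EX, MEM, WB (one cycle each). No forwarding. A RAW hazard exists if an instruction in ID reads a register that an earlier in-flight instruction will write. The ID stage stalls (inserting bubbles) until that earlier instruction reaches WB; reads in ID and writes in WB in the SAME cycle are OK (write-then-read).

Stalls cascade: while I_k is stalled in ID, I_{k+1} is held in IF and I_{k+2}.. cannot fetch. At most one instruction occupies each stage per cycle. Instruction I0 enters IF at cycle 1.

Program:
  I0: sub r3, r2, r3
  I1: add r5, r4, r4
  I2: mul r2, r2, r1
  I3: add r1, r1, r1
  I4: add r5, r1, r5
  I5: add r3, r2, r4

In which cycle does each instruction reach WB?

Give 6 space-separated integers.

I0 sub r3 <- r2,r3: IF@1 ID@2 stall=0 (-) EX@3 MEM@4 WB@5
I1 add r5 <- r4,r4: IF@2 ID@3 stall=0 (-) EX@4 MEM@5 WB@6
I2 mul r2 <- r2,r1: IF@3 ID@4 stall=0 (-) EX@5 MEM@6 WB@7
I3 add r1 <- r1,r1: IF@4 ID@5 stall=0 (-) EX@6 MEM@7 WB@8
I4 add r5 <- r1,r5: IF@5 ID@6 stall=2 (RAW on I3.r1 (WB@8)) EX@9 MEM@10 WB@11
I5 add r3 <- r2,r4: IF@6 ID@9 stall=0 (-) EX@10 MEM@11 WB@12

Answer: 5 6 7 8 11 12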